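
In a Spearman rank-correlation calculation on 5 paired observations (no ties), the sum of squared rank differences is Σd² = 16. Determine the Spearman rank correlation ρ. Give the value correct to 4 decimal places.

0.2000

ρ = 1 − 6Σd² / [n(n²−1)] = 1 − 6×16 / (5×24)
  = 1 − 96/120 = 1 − 0.80000 ≈ 0.2000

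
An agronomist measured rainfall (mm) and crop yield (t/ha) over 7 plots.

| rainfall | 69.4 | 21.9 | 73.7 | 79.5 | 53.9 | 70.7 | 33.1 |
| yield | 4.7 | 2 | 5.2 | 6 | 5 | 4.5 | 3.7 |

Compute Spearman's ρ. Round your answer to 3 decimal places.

0.857

Rank rainfall: 4, 1, 6, 7, 3, 5, 2
Rank yield: 4, 1, 6, 7, 5, 3, 2
d = rank(rainfall) − rank(yield): 0, 0, 0, 0, -2, 2, 0; Σd² = 8
ρ = 1 − 6Σd² / [n(n²−1)] = 1 − 6×8 / (7×48) = 1 − 48/336 ≈ 0.857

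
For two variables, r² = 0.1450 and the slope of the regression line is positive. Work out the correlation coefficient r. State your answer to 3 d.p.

0.381

|r| = √0.1450 = 0.381
The association is positive, so r = 0.381.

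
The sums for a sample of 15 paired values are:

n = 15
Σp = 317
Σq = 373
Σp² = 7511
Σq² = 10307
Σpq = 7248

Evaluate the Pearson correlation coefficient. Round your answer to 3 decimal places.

r = (nΣpq − ΣpΣq) / √[(nΣp² − (Σp)²)(nΣq² − (Σq)²)]
Numerator: 15×7248 − 317×373 = -9521
Denominator: √[(112665 − 100489)(154605 − 139129)] = √[12176 × 15476] = 13727.1911
r = -9521 / 13727.1911 ≈ -0.694

-0.694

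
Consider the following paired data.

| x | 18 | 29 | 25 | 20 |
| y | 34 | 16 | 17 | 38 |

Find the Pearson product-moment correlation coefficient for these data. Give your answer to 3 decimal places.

n = 4, Σx = 92, Σy = 105, Σx² = 2190, Σy² = 3145, Σxy = 2261
nΣxy − ΣxΣy = 9044 − 9660 = -616
nΣx² − (Σx)² = 8760 − 8464 = 296; nΣy² − (Σy)² = 12580 − 11025 = 1555
r = -616 / √(296 × 1555) = -616 / 678.4394 ≈ -0.908

-0.908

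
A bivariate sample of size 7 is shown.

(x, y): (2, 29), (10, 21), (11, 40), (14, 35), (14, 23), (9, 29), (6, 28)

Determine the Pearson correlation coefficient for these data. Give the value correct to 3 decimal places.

n = 7, Σx = 66, Σy = 205, Σx² = 734, Σy² = 6261, Σxy = 1949
nΣxy − ΣxΣy = 13643 − 13530 = 113
nΣx² − (Σx)² = 5138 − 4356 = 782; nΣy² − (Σy)² = 43827 − 42025 = 1802
r = 113 / √(782 × 1802) = 113 / 1187.0821 ≈ 0.095

0.095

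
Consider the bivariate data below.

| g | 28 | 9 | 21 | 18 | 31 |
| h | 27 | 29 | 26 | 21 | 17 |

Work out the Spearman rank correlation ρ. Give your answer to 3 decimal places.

-0.600

Rank g: 4, 1, 3, 2, 5
Rank h: 4, 5, 3, 2, 1
d = rank(g) − rank(h): 0, -4, 0, 0, 4; Σd² = 32
ρ = 1 − 6Σd² / [n(n²−1)] = 1 − 6×32 / (5×24) = 1 − 192/120 ≈ -0.600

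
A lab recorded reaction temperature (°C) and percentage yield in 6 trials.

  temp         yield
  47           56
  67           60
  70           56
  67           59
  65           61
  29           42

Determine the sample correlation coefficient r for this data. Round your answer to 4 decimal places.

n = 6, Σx = 345, Σy = 334, Σx² = 21153, Σy² = 18838, Σxy = 19708
nΣxy − ΣxΣy = 118248 − 115230 = 3018
nΣx² − (Σx)² = 126918 − 119025 = 7893; nΣy² − (Σy)² = 113028 − 111556 = 1472
r = 3018 / √(7893 × 1472) = 3018 / 3408.5915 ≈ 0.8854

0.8854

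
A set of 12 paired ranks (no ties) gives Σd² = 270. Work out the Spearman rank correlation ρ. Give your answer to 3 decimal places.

ρ = 1 − 6Σd² / [n(n²−1)] = 1 − 6×270 / (12×143)
  = 1 − 1620/1716 = 1 − 0.9441 ≈ 0.056

0.056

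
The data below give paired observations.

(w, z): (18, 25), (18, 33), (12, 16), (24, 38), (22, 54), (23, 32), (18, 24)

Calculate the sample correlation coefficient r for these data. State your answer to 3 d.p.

n = 7, Σw = 135, Σz = 222, Σw² = 2705, Σz² = 7930, Σwz = 4504
nΣwz − ΣwΣz = 31528 − 29970 = 1558
nΣw² − (Σw)² = 18935 − 18225 = 710; nΣz² − (Σz)² = 55510 − 49284 = 6226
r = 1558 / √(710 × 6226) = 1558 / 2102.4890 ≈ 0.741

0.741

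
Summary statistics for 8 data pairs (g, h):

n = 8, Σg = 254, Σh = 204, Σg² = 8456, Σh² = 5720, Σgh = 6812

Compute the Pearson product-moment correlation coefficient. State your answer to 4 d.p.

0.7439

r = (nΣgh − ΣgΣh) / √[(nΣg² − (Σg)²)(nΣh² − (Σh)²)]
Numerator: 8×6812 − 254×204 = 2680
Denominator: √[(67648 − 64516)(45760 − 41616)] = √[3132 × 4144] = 3602.6390
r = 2680 / 3602.6390 ≈ 0.7439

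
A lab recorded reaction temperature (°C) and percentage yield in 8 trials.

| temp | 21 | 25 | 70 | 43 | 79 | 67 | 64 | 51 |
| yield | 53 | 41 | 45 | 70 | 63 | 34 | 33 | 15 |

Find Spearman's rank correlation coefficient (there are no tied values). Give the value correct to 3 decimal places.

Rank temp: 1, 2, 7, 3, 8, 6, 5, 4
Rank yield: 6, 4, 5, 8, 7, 3, 2, 1
d = rank(temp) − rank(yield): -5, -2, 2, -5, 1, 3, 3, 3; Σd² = 86
ρ = 1 − 6Σd² / [n(n²−1)] = 1 − 6×86 / (8×63) = 1 − 516/504 ≈ -0.024

-0.024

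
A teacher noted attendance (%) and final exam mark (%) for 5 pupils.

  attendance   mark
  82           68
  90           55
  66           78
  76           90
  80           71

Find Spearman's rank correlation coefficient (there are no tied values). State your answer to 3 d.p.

Rank attendance: 4, 5, 1, 2, 3
Rank mark: 2, 1, 4, 5, 3
d = rank(attendance) − rank(mark): 2, 4, -3, -3, 0; Σd² = 38
ρ = 1 − 6Σd² / [n(n²−1)] = 1 − 6×38 / (5×24) = 1 − 228/120 ≈ -0.900

-0.900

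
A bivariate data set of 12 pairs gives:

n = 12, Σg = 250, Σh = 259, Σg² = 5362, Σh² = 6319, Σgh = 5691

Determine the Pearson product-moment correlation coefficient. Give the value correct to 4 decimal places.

0.8819

r = (nΣgh − ΣgΣh) / √[(nΣg² − (Σg)²)(nΣh² − (Σh)²)]
Numerator: 12×5691 − 250×259 = 3542
Denominator: √[(64344 − 62500)(75828 − 67081)] = √[1844 × 8747] = 4016.1509
r = 3542 / 4016.1509 ≈ 0.8819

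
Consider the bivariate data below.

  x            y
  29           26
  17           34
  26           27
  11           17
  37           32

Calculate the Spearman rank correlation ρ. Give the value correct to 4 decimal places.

Rank x: 4, 2, 3, 1, 5
Rank y: 2, 5, 3, 1, 4
d = rank(x) − rank(y): 2, -3, 0, 0, 1; Σd² = 14
ρ = 1 − 6Σd² / [n(n²−1)] = 1 − 6×14 / (5×24) = 1 − 84/120 ≈ 0.3000

0.3000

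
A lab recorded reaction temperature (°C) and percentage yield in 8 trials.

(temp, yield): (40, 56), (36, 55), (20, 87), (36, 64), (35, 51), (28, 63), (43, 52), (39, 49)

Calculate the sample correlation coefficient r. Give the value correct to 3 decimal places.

-0.876

n = 8, Σx = 277, Σy = 477, Σx² = 9971, Σy² = 29501, Σxy = 15960
nΣxy − ΣxΣy = 127680 − 132129 = -4449
nΣx² − (Σx)² = 79768 − 76729 = 3039; nΣy² − (Σy)² = 236008 − 227529 = 8479
r = -4449 / √(3039 × 8479) = -4449 / 5076.1876 ≈ -0.876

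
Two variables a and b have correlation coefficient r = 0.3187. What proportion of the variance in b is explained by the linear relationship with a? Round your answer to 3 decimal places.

0.102

r² = (0.3187)² = 0.102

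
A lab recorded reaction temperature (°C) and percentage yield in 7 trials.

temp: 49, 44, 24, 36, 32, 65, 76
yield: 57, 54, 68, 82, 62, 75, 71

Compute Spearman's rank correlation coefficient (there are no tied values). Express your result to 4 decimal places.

0.1429

Rank temp: 5, 4, 1, 3, 2, 6, 7
Rank yield: 2, 1, 4, 7, 3, 6, 5
d = rank(temp) − rank(yield): 3, 3, -3, -4, -1, 0, 2; Σd² = 48
ρ = 1 − 6Σd² / [n(n²−1)] = 1 − 6×48 / (7×48) = 1 − 288/336 ≈ 0.1429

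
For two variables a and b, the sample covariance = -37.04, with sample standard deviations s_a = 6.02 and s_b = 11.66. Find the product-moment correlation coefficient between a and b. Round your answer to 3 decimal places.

r = Cov(a,b) / (s_a · s_b) = -37.04 / (6.02 × 11.66)
  = -37.04 / 70.1932 ≈ -0.528

-0.528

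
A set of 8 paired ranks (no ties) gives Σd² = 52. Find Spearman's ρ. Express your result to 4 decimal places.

ρ = 1 − 6Σd² / [n(n²−1)] = 1 − 6×52 / (8×63)
  = 1 − 312/504 = 1 − 0.61905 ≈ 0.3810

0.3810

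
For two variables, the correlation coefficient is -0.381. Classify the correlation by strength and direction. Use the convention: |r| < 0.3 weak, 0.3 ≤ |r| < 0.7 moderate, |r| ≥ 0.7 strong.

moderate negative

r = -0.381 < 0 so the relationship is negative.
|r| = 0.381, which falls in the moderate range.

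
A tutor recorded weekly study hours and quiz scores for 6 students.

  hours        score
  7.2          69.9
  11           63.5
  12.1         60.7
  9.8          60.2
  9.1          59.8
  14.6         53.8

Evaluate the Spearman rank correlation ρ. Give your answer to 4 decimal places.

Rank hours: 1, 4, 5, 3, 2, 6
Rank score: 6, 5, 4, 3, 2, 1
d = rank(hours) − rank(score): -5, -1, 1, 0, 0, 5; Σd² = 52
ρ = 1 − 6Σd² / [n(n²−1)] = 1 − 6×52 / (6×35) = 1 − 312/210 ≈ -0.4857

-0.4857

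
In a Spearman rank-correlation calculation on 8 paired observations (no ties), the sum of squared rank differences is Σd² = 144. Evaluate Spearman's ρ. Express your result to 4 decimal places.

-0.7143

ρ = 1 − 6Σd² / [n(n²−1)] = 1 − 6×144 / (8×63)
  = 1 − 864/504 = 1 − 1.71429 ≈ -0.7143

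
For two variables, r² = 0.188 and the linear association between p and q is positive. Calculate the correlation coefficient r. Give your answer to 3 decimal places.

|r| = √0.188 = 0.434
The association is positive, so r = 0.434.

0.434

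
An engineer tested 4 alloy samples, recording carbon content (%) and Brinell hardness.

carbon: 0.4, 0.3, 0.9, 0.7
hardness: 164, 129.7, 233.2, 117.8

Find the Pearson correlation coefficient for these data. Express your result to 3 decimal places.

n = 4, Σx = 2.3, Σy = 644.7, Σx² = 1.55, Σy² = 111977.17, Σxy = 396.85
nΣxy − ΣxΣy = 1587.4 − 1482.81 = 104.59
nΣx² − (Σx)² = 6.2 − 5.29 = 0.91; nΣy² − (Σy)² = 447908.68 − 415638.09 = 32270.59
r = 104.59 / √(0.91 × 32270.59) = 104.59 / 171.3658 ≈ 0.610

0.610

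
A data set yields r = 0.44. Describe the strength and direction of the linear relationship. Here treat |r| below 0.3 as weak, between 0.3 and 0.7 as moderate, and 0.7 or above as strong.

r = 0.44 > 0 so the relationship is positive.
|r| = 0.44, which falls in the moderate range.

moderate positive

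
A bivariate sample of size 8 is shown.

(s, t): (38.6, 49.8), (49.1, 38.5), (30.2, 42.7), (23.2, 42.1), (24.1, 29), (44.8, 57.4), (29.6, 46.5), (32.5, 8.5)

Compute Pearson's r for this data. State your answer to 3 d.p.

0.311

n = 8, Σs = 272.1, Σt = 314.5, Σs² = 9871.31, Σt² = 13928.25, Σst = 11001.96
nΣst − ΣsΣt = 88015.68 − 85575.45 = 2440.23
nΣs² − (Σs)² = 78970.48 − 74038.41 = 4932.07; nΣt² − (Σt)² = 111426 − 98910.25 = 12515.75
r = 2440.23 / √(4932.07 × 12515.75) = 2440.23 / 7856.7522 ≈ 0.311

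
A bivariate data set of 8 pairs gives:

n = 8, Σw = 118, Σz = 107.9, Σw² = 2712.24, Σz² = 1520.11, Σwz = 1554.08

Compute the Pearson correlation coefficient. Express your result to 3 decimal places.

-0.149

r = (nΣwz − ΣwΣz) / √[(nΣw² − (Σw)²)(nΣz² − (Σz)²)]
Numerator: 8×1554.08 − 118×107.9 = -299.56
Denominator: √[(21697.92 − 13924)(12160.88 − 11642.41)] = √[7773.92 × 518.47] = 2007.6216
r = -299.56 / 2007.6216 ≈ -0.149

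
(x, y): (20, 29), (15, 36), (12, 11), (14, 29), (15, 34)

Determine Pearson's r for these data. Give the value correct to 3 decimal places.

0.473

n = 5, Σx = 76, Σy = 139, Σx² = 1190, Σy² = 4255, Σxy = 2168
nΣxy − ΣxΣy = 10840 − 10564 = 276
nΣx² − (Σx)² = 5950 − 5776 = 174; nΣy² − (Σy)² = 21275 − 19321 = 1954
r = 276 / √(174 × 1954) = 276 / 583.0918 ≈ 0.473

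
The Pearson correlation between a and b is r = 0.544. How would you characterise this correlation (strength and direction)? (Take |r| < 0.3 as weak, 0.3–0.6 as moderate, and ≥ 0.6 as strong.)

r = 0.544 > 0 so the relationship is positive.
|r| = 0.544, which falls in the moderate range.

moderate positive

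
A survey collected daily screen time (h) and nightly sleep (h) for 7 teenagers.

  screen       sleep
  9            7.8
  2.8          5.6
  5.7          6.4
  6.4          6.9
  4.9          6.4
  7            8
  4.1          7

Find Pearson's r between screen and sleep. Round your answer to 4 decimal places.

n = 7, Σx = 39.9, Σy = 48.1, Σx² = 252.11, Σy² = 334.73, Σxy = 282.58
nΣxy − ΣxΣy = 1978.06 − 1919.19 = 58.87
nΣx² − (Σx)² = 1764.77 − 1592.01 = 172.76; nΣy² − (Σy)² = 2343.11 − 2313.61 = 29.5
r = 58.87 / √(172.76 × 29.5) = 58.87 / 71.3892 ≈ 0.8246

0.8246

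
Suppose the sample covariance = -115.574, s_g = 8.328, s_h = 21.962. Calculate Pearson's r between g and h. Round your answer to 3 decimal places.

r = Cov(g,h) / (s_g · s_h) = -115.574 / (8.328 × 21.962)
  = -115.574 / 182.8995 ≈ -0.632

-0.632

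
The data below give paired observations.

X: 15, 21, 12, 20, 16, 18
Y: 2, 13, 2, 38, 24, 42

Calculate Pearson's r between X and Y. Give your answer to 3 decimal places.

0.583

n = 6, ΣX = 102, ΣY = 121, ΣX² = 1790, ΣY² = 3961, ΣXY = 2227
nΣXY − ΣXΣY = 13362 − 12342 = 1020
nΣX² − (ΣX)² = 10740 − 10404 = 336; nΣY² − (ΣY)² = 23766 − 14641 = 9125
r = 1020 / √(336 × 9125) = 1020 / 1750.9997 ≈ 0.583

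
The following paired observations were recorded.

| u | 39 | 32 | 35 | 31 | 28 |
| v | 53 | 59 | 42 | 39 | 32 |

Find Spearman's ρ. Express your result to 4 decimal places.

0.7000

Rank u: 5, 3, 4, 2, 1
Rank v: 4, 5, 3, 2, 1
d = rank(u) − rank(v): 1, -2, 1, 0, 0; Σd² = 6
ρ = 1 − 6Σd² / [n(n²−1)] = 1 − 6×6 / (5×24) = 1 − 36/120 ≈ 0.7000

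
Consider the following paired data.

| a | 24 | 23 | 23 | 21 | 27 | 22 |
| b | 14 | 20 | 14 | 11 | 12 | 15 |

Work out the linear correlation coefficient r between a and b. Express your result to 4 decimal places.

n = 6, Σa = 140, Σb = 86, Σa² = 3288, Σb² = 1282, Σab = 2003
nΣab − ΣaΣb = 12018 − 12040 = -22
nΣa² − (Σa)² = 19728 − 19600 = 128; nΣb² − (Σb)² = 7692 − 7396 = 296
r = -22 / √(128 × 296) = -22 / 194.6484 ≈ -0.1130

-0.1130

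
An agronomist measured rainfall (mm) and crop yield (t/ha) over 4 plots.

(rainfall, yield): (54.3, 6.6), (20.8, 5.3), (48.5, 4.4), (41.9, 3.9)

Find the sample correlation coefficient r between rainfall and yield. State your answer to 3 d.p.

0.186

n = 4, Σx = 165.5, Σy = 20.2, Σx² = 7488.99, Σy² = 106.22, Σxy = 845.43
nΣxy − ΣxΣy = 3381.72 − 3343.1 = 38.62
nΣx² − (Σx)² = 29955.96 − 27390.25 = 2565.71; nΣy² − (Σy)² = 424.88 − 408.04 = 16.84
r = 38.62 / √(2565.71 × 16.84) = 38.62 / 207.8619 ≈ 0.186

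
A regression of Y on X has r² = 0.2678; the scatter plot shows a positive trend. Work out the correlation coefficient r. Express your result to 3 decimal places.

0.517

|r| = √0.2678 = 0.517
The association is positive, so r = 0.517.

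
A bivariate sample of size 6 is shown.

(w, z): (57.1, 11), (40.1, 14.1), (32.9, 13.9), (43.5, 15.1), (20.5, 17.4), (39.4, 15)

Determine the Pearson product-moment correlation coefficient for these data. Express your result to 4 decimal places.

n = 6, Σw = 233.5, Σz = 86.5, Σw² = 9815.69, Σz² = 1268.79, Σwz = 3255.37
nΣwz − ΣwΣz = 19532.22 − 20197.75 = -665.53
nΣw² − (Σw)² = 58894.14 − 54522.25 = 4371.89; nΣz² − (Σz)² = 7612.74 − 7482.25 = 130.49
r = -665.53 / √(4371.89 × 130.49) = -665.53 / 755.3065 ≈ -0.8811

-0.8811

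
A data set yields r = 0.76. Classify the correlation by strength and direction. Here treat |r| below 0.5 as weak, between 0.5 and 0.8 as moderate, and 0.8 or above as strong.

moderate positive

r = 0.76 > 0 so the relationship is positive.
|r| = 0.76, which falls in the moderate range.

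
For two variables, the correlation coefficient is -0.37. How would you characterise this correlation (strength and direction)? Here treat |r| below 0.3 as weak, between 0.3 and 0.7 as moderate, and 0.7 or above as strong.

moderate negative

r = -0.37 < 0 so the relationship is negative.
|r| = 0.37, which falls in the moderate range.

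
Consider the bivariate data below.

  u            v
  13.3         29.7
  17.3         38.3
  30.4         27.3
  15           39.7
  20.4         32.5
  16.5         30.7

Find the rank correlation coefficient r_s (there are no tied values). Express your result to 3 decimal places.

Rank u: 1, 4, 6, 2, 5, 3
Rank v: 2, 5, 1, 6, 4, 3
d = rank(u) − rank(v): -1, -1, 5, -4, 1, 0; Σd² = 44
ρ = 1 − 6Σd² / [n(n²−1)] = 1 − 6×44 / (6×35) = 1 − 264/210 ≈ -0.257

-0.257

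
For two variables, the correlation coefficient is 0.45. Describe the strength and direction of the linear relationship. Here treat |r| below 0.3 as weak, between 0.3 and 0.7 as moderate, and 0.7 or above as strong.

r = 0.45 > 0 so the relationship is positive.
|r| = 0.45, which falls in the moderate range.

moderate positive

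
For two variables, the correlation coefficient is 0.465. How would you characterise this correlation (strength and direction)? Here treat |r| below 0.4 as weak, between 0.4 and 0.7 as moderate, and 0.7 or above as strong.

r = 0.465 > 0 so the relationship is positive.
|r| = 0.465, which falls in the moderate range.

moderate positive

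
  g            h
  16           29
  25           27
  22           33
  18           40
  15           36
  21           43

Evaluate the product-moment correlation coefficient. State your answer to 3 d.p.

n = 6, Σg = 117, Σh = 208, Σg² = 2355, Σh² = 7404, Σgh = 4028
nΣgh − ΣgΣh = 24168 − 24336 = -168
nΣg² − (Σg)² = 14130 − 13689 = 441; nΣh² − (Σh)² = 44424 − 43264 = 1160
r = -168 / √(441 × 1160) = -168 / 715.2342 ≈ -0.235

-0.235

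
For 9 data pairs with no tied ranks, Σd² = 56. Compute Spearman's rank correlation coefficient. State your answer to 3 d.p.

0.533

ρ = 1 − 6Σd² / [n(n²−1)] = 1 − 6×56 / (9×80)
  = 1 − 336/720 = 1 − 0.4667 ≈ 0.533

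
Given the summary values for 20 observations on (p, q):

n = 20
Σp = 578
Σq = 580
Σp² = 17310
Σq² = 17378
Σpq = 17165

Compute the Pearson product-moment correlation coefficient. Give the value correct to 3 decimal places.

0.693

r = (nΣpq − ΣpΣq) / √[(nΣp² − (Σp)²)(nΣq² − (Σq)²)]
Numerator: 20×17165 − 578×580 = 8060
Denominator: √[(346200 − 334084)(347560 − 336400)] = √[12116 × 11160] = 11628.1796
r = 8060 / 11628.1796 ≈ 0.693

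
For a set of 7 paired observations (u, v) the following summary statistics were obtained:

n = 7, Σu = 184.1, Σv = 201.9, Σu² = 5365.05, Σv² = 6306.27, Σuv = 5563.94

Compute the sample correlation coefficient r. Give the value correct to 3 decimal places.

r = (nΣuv − ΣuΣv) / √[(nΣu² − (Σu)²)(nΣv² − (Σv)²)]
Numerator: 7×5563.94 − 184.1×201.9 = 1777.79
Denominator: √[(37555.35 − 33892.81)(44143.89 − 40763.61)] = √[3662.54 × 3380.28] = 3518.5808
r = 1777.79 / 3518.5808 ≈ 0.505

0.505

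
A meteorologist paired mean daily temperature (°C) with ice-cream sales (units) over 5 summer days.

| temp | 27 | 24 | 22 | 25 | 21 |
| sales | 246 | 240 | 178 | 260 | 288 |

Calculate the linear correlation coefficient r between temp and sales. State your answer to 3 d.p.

n = 5, Σx = 119, Σy = 1212, Σx² = 2855, Σy² = 300344, Σxy = 28866
nΣxy − ΣxΣy = 144330 − 144228 = 102
nΣx² − (Σx)² = 14275 − 14161 = 114; nΣy² − (Σy)² = 1501720 − 1468944 = 32776
r = 102 / √(114 × 32776) = 102 / 1932.9935 ≈ 0.053

0.053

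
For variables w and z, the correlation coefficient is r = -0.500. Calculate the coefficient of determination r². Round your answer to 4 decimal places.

0.2500

r² = (-0.500)² = 0.2500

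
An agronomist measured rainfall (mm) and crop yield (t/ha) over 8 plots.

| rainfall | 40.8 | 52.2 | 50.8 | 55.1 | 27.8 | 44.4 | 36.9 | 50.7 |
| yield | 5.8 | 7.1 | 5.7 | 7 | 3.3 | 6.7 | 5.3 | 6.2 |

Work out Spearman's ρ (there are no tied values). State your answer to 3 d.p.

Rank rainfall: 3, 7, 6, 8, 1, 4, 2, 5
Rank yield: 4, 8, 3, 7, 1, 6, 2, 5
d = rank(rainfall) − rank(yield): -1, -1, 3, 1, 0, -2, 0, 0; Σd² = 16
ρ = 1 − 6Σd² / [n(n²−1)] = 1 − 6×16 / (8×63) = 1 − 96/504 ≈ 0.810

0.810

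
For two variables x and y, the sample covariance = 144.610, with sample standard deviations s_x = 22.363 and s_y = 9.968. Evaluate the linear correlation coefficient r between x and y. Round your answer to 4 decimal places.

0.6487

r = Cov(x,y) / (s_x · s_y) = 144.610 / (22.363 × 9.968)
  = 144.610 / 222.9144 ≈ 0.6487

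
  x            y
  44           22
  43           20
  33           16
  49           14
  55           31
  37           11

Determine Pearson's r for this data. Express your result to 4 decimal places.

0.6916

n = 6, Σx = 261, Σy = 114, Σx² = 11669, Σy² = 2418, Σxy = 5154
nΣxy − ΣxΣy = 30924 − 29754 = 1170
nΣx² − (Σx)² = 70014 − 68121 = 1893; nΣy² − (Σy)² = 14508 − 12996 = 1512
r = 1170 / √(1893 × 1512) = 1170 / 1691.8085 ≈ 0.6916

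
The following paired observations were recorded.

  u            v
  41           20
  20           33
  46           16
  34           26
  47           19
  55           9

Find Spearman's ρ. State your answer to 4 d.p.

-0.9429

Rank u: 3, 1, 4, 2, 5, 6
Rank v: 4, 6, 2, 5, 3, 1
d = rank(u) − rank(v): -1, -5, 2, -3, 2, 5; Σd² = 68
ρ = 1 − 6Σd² / [n(n²−1)] = 1 − 6×68 / (6×35) = 1 − 408/210 ≈ -0.9429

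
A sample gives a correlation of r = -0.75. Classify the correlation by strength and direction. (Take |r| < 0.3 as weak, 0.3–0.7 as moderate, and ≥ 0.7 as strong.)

r = -0.75 < 0 so the relationship is negative.
|r| = 0.75, which falls in the strong range.

strong negative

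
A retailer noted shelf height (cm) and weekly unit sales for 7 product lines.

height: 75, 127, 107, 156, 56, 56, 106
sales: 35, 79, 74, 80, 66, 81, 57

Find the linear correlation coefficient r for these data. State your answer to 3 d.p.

n = 7, Σx = 683, Σy = 472, Σx² = 75047, Σy² = 33508, Σxy = 47330
nΣxy − ΣxΣy = 331310 − 322376 = 8934
nΣx² − (Σx)² = 525329 − 466489 = 58840; nΣy² − (Σy)² = 234556 − 222784 = 11772
r = 8934 / √(58840 × 11772) = 8934 / 26318.5197 ≈ 0.339

0.339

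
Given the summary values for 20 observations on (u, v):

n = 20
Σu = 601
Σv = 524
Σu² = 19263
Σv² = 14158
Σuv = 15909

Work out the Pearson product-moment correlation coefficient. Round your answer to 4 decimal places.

r = (nΣuv − ΣuΣv) / √[(nΣu² − (Σu)²)(nΣv² − (Σv)²)]
Numerator: 20×15909 − 601×524 = 3256
Denominator: √[(385260 − 361201)(283160 − 274576)] = √[24059 × 8584] = 14370.8892
r = 3256 / 14370.8892 ≈ 0.2266

0.2266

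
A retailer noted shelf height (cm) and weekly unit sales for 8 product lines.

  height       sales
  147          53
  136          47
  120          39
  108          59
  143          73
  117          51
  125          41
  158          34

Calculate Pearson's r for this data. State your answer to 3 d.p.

-0.112

n = 8, Σx = 1054, Σy = 397, Σx² = 140896, Σy² = 20787, Σxy = 52138
nΣxy − ΣxΣy = 417104 − 418438 = -1334
nΣx² − (Σx)² = 1127168 − 1110916 = 16252; nΣy² − (Σy)² = 166296 − 157609 = 8687
r = -1334 / √(16252 × 8687) = -1334 / 11881.9663 ≈ -0.112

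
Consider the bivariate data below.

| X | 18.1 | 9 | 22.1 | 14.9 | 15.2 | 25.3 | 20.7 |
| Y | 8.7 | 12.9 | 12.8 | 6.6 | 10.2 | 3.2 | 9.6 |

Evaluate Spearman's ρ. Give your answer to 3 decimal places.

-0.393

Rank X: 4, 1, 6, 2, 3, 7, 5
Rank Y: 3, 7, 6, 2, 5, 1, 4
d = rank(X) − rank(Y): 1, -6, 0, 0, -2, 6, 1; Σd² = 78
ρ = 1 − 6Σd² / [n(n²−1)] = 1 − 6×78 / (7×48) = 1 − 468/336 ≈ -0.393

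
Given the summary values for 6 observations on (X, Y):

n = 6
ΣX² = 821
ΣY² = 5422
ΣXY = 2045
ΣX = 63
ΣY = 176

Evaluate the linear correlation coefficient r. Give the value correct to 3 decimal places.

0.969

r = (nΣXY − ΣXΣY) / √[(nΣX² − (ΣX)²)(nΣY² − (ΣY)²)]
Numerator: 6×2045 − 63×176 = 1182
Denominator: √[(4926 − 3969)(32532 − 30976)] = √[957 × 1556] = 1220.2836
r = 1182 / 1220.2836 ≈ 0.969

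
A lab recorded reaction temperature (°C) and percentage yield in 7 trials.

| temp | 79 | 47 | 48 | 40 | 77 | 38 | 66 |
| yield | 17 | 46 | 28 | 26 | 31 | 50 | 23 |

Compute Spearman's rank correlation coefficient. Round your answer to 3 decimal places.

-0.643

Rank temp: 7, 3, 4, 2, 6, 1, 5
Rank yield: 1, 6, 4, 3, 5, 7, 2
d = rank(temp) − rank(yield): 6, -3, 0, -1, 1, -6, 3; Σd² = 92
ρ = 1 − 6Σd² / [n(n²−1)] = 1 − 6×92 / (7×48) = 1 − 552/336 ≈ -0.643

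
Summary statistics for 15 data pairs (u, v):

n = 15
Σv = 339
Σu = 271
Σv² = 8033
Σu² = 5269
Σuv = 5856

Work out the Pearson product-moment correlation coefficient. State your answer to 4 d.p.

-0.7215

r = (nΣuv − ΣuΣv) / √[(nΣu² − (Σu)²)(nΣv² − (Σv)²)]
Numerator: 15×5856 − 271×339 = -4029
Denominator: √[(79035 − 73441)(120495 − 114921)] = √[5594 × 5574] = 5583.9910
r = -4029 / 5583.9910 ≈ -0.7215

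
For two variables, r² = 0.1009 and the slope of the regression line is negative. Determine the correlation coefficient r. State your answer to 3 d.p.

|r| = √0.1009 = 0.318
The association is negative, so r = −0.318.

-0.318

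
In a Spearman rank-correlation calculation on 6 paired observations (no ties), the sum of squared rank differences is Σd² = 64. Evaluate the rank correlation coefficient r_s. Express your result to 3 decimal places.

-0.829

ρ = 1 − 6Σd² / [n(n²−1)] = 1 − 6×64 / (6×35)
  = 1 − 384/210 = 1 − 1.8286 ≈ -0.829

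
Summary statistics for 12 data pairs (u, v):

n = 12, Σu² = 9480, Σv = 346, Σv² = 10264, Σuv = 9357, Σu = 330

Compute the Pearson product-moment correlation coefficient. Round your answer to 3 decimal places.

-0.463

r = (nΣuv − ΣuΣv) / √[(nΣu² − (Σu)²)(nΣv² − (Σv)²)]
Numerator: 12×9357 − 330×346 = -1896
Denominator: √[(113760 − 108900)(123168 − 119716)] = √[4860 × 3452] = 4095.9395
r = -1896 / 4095.9395 ≈ -0.463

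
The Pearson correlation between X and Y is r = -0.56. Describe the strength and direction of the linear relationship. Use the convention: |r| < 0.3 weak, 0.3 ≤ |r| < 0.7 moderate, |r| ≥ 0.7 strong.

r = -0.56 < 0 so the relationship is negative.
|r| = 0.56, which falls in the moderate range.

moderate negative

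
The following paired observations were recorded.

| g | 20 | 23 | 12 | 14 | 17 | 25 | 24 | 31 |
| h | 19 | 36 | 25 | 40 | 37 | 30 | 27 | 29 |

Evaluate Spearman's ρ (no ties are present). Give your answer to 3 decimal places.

Rank g: 4, 5, 1, 2, 3, 7, 6, 8
Rank h: 1, 6, 2, 8, 7, 5, 3, 4
d = rank(g) − rank(h): 3, -1, -1, -6, -4, 2, 3, 4; Σd² = 92
ρ = 1 − 6Σd² / [n(n²−1)] = 1 − 6×92 / (8×63) = 1 − 552/504 ≈ -0.095

-0.095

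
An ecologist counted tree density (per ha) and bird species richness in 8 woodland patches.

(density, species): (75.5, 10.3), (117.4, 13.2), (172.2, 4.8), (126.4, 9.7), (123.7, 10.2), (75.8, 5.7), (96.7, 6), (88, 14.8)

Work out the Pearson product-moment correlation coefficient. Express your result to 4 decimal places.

-0.2679

n = 8, Σx = 875.7, Σy = 74.7, Σx² = 103255.03, Σy² = 789.03, Σxy = 7956.37
nΣxy − ΣxΣy = 63650.96 − 65414.79 = -1763.83
nΣx² − (Σx)² = 826040.24 − 766850.49 = 59189.75; nΣy² − (Σy)² = 6312.24 − 5580.09 = 732.15
r = -1763.83 / √(59189.75 × 732.15) = -1763.83 / 6582.9914 ≈ -0.2679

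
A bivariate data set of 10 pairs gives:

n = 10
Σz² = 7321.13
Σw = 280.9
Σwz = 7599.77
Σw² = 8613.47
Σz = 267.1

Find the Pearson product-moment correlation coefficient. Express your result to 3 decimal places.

r = (nΣwz − ΣwΣz) / √[(nΣw² − (Σw)²)(nΣz² − (Σz)²)]
Numerator: 10×7599.77 − 280.9×267.1 = 969.31
Denominator: √[(86134.7 − 78904.81)(73211.3 − 71342.41)] = √[7229.89 × 1868.89] = 3675.8494
r = 969.31 / 3675.8494 ≈ 0.264

0.264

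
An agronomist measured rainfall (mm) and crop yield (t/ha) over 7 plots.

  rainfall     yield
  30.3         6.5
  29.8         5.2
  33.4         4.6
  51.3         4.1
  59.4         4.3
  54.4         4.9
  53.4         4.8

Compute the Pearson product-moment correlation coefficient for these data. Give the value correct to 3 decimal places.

-0.643

n = 7, Σx = 312, Σy = 34.4, Σx² = 14892.66, Σy² = 172.8, Σxy = 1494.18
nΣxy − ΣxΣy = 10459.26 − 10732.8 = -273.54
nΣx² − (Σx)² = 104248.62 − 97344 = 6904.62; nΣy² − (Σy)² = 1209.6 − 1183.36 = 26.24
r = -273.54 / √(6904.62 × 26.24) = -273.54 / 425.6492 ≈ -0.643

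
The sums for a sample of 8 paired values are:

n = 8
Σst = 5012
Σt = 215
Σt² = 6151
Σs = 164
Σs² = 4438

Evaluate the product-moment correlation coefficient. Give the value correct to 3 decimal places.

r = (nΣst − ΣsΣt) / √[(nΣs² − (Σs)²)(nΣt² − (Σt)²)]
Numerator: 8×5012 − 164×215 = 4836
Denominator: √[(35504 − 26896)(49208 − 46225)] = √[8608 × 2983] = 5067.3133
r = 4836 / 5067.3133 ≈ 0.954

0.954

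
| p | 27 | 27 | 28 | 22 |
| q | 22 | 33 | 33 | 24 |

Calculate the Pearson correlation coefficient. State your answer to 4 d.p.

0.5278

n = 4, Σp = 104, Σq = 112, Σp² = 2726, Σq² = 3238, Σpq = 2937
nΣpq − ΣpΣq = 11748 − 11648 = 100
nΣp² − (Σp)² = 10904 − 10816 = 88; nΣq² − (Σq)² = 12952 − 12544 = 408
r = 100 / √(88 × 408) = 100 / 189.4835 ≈ 0.5278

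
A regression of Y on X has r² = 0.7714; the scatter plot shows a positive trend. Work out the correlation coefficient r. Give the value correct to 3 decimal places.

|r| = √0.7714 = 0.878
The association is positive, so r = 0.878.

0.878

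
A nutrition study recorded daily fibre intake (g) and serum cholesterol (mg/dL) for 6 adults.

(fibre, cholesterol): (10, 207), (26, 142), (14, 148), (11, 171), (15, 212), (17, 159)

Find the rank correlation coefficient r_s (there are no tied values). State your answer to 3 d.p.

Rank fibre: 1, 6, 3, 2, 4, 5
Rank cholesterol: 5, 1, 2, 4, 6, 3
d = rank(fibre) − rank(cholesterol): -4, 5, 1, -2, -2, 2; Σd² = 54
ρ = 1 − 6Σd² / [n(n²−1)] = 1 − 6×54 / (6×35) = 1 − 324/210 ≈ -0.543

-0.543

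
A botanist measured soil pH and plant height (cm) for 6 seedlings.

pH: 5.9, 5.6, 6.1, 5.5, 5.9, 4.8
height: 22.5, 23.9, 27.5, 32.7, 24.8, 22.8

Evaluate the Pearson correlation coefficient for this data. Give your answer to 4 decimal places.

n = 6, Σx = 33.8, Σy = 154.2, Σx² = 191.48, Σy² = 4037.88, Σxy = 869.95
nΣxy − ΣxΣy = 5219.7 − 5211.96 = 7.74
nΣx² − (Σx)² = 1148.88 − 1142.44 = 6.44; nΣy² − (Σy)² = 24227.28 − 23777.64 = 449.64
r = 7.74 / √(6.44 × 449.64) = 7.74 / 53.8115 ≈ 0.1438

0.1438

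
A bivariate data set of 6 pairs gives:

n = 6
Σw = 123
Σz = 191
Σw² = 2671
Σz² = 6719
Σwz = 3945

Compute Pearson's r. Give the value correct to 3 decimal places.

0.095

r = (nΣwz − ΣwΣz) / √[(nΣw² − (Σw)²)(nΣz² − (Σz)²)]
Numerator: 6×3945 − 123×191 = 177
Denominator: √[(16026 − 15129)(40314 − 36481)] = √[897 × 3833] = 1854.2387
r = 177 / 1854.2387 ≈ 0.095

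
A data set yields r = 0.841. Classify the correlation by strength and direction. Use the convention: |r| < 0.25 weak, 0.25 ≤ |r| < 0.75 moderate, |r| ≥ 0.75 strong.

r = 0.841 > 0 so the relationship is positive.
|r| = 0.841, which falls in the strong range.

strong positive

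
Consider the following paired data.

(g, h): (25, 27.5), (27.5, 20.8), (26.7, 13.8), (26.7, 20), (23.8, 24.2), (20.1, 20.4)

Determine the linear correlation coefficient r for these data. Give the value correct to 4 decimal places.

n = 6, Σg = 149.8, Σh = 126.7, Σg² = 3777.48, Σh² = 2781.13, Σgh = 3147.96
nΣgh − ΣgΣh = 18887.76 − 18979.66 = -91.9
nΣg² − (Σg)² = 22664.88 − 22440.04 = 224.84; nΣh² − (Σh)² = 16686.78 − 16052.89 = 633.89
r = -91.9 / √(224.84 × 633.89) = -91.9 / 377.5233 ≈ -0.2434

-0.2434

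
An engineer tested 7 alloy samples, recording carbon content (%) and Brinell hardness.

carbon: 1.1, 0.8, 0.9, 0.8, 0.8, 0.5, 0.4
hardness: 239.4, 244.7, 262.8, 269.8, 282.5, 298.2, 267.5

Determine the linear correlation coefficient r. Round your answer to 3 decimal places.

n = 7, Σx = 5.3, Σy = 1864.9, Σx² = 4.35, Σy² = 499332.07, Σxy = 1393.56
nΣxy − ΣxΣy = 9754.92 − 9883.97 = -129.05
nΣx² − (Σx)² = 30.45 − 28.09 = 2.36; nΣy² − (Σy)² = 3495324.49 − 3477852.01 = 17472.48
r = -129.05 / √(2.36 × 17472.48) = -129.05 / 203.0642 ≈ -0.636

-0.636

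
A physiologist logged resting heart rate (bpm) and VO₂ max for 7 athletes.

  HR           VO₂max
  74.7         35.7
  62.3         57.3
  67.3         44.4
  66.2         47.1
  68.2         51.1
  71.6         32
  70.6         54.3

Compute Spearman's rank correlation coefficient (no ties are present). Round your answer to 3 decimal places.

Rank HR: 7, 1, 3, 2, 4, 6, 5
Rank VO₂max: 2, 7, 3, 4, 5, 1, 6
d = rank(HR) − rank(VO₂max): 5, -6, 0, -2, -1, 5, -1; Σd² = 92
ρ = 1 − 6Σd² / [n(n²−1)] = 1 − 6×92 / (7×48) = 1 − 552/336 ≈ -0.643

-0.643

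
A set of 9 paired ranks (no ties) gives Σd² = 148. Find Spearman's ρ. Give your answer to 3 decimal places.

ρ = 1 − 6Σd² / [n(n²−1)] = 1 − 6×148 / (9×80)
  = 1 − 888/720 = 1 − 1.2333 ≈ -0.233

-0.233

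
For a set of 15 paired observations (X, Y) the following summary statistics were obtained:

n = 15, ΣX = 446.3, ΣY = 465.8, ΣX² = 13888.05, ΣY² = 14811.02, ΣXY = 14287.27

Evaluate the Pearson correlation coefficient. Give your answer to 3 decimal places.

0.932

r = (nΣXY − ΣXΣY) / √[(nΣX² − (ΣX)²)(nΣY² − (ΣY)²)]
Numerator: 15×14287.27 − 446.3×465.8 = 6422.51
Denominator: √[(208320.75 − 199183.69)(222165.3 − 216969.64)] = √[9137.06 × 5195.66] = 6890.0695
r = 6422.51 / 6890.0695 ≈ 0.932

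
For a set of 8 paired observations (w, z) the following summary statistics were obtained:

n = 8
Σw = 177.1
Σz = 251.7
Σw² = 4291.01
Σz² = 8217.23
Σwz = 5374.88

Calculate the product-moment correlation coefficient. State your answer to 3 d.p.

-0.593

r = (nΣwz − ΣwΣz) / √[(nΣw² − (Σw)²)(nΣz² − (Σz)²)]
Numerator: 8×5374.88 − 177.1×251.7 = -1577.03
Denominator: √[(34328.08 − 31364.41)(65737.84 − 63352.89)] = √[2963.67 × 2384.95] = 2658.6096
r = -1577.03 / 2658.6096 ≈ -0.593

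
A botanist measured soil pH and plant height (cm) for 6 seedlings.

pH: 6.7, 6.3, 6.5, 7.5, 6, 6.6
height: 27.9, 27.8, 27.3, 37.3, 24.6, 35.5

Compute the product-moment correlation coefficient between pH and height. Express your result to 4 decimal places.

n = 6, Σx = 39.6, Σy = 180.4, Σx² = 262.64, Σy² = 5553.24, Σxy = 1201.17
nΣxy − ΣxΣy = 7207.02 − 7143.84 = 63.18
nΣx² − (Σx)² = 1575.84 − 1568.16 = 7.68; nΣy² − (Σy)² = 33319.44 − 32544.16 = 775.28
r = 63.18 / √(7.68 × 775.28) = 63.18 / 77.1631 ≈ 0.8188

0.8188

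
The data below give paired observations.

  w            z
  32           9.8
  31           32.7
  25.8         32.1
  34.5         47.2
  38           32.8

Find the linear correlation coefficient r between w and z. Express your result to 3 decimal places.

0.177

n = 5, Σw = 161.3, Σz = 154.6, Σw² = 5284.89, Σz² = 5499.42, Σwz = 5030.28
nΣwz − ΣwΣz = 25151.4 − 24936.98 = 214.42
nΣw² − (Σw)² = 26424.45 − 26017.69 = 406.76; nΣz² − (Σz)² = 27497.1 − 23901.16 = 3595.94
r = 214.42 / √(406.76 × 3595.94) = 214.42 / 1209.4150 ≈ 0.177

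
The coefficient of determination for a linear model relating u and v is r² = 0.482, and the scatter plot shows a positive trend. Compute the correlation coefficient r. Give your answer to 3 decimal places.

0.694

|r| = √0.482 = 0.694
The association is positive, so r = 0.694.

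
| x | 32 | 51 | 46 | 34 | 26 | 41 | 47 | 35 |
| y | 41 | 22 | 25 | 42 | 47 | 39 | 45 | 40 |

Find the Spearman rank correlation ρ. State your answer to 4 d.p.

Rank x: 2, 8, 6, 3, 1, 5, 7, 4
Rank y: 5, 1, 2, 6, 8, 3, 7, 4
d = rank(x) − rank(y): -3, 7, 4, -3, -7, 2, 0, 0; Σd² = 136
ρ = 1 − 6Σd² / [n(n²−1)] = 1 − 6×136 / (8×63) = 1 − 816/504 ≈ -0.6190

-0.6190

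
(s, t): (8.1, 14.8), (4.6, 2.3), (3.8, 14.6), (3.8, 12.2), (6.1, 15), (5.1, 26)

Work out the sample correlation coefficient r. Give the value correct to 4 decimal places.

n = 6, Σs = 31.5, Σt = 84.9, Σs² = 178.87, Σt² = 1487.33, Σst = 456.4
nΣst − ΣsΣt = 2738.4 − 2674.35 = 64.05
nΣs² − (Σs)² = 1073.22 − 992.25 = 80.97; nΣt² − (Σt)² = 8923.98 − 7208.01 = 1715.97
r = 64.05 / √(80.97 × 1715.97) = 64.05 / 372.7494 ≈ 0.1718

0.1718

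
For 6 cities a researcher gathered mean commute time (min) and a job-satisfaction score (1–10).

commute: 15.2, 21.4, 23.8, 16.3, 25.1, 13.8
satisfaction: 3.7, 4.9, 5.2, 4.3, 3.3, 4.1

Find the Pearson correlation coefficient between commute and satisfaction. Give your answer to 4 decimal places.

n = 6, Σx = 115.6, Σy = 25.5, Σx² = 2341.58, Σy² = 110.93, Σxy = 494.36
nΣxy − ΣxΣy = 2966.16 − 2947.8 = 18.36
nΣx² − (Σx)² = 14049.48 − 13363.36 = 686.12; nΣy² − (Σy)² = 665.58 − 650.25 = 15.33
r = 18.36 / √(686.12 × 15.33) = 18.36 / 102.5584 ≈ 0.1790

0.1790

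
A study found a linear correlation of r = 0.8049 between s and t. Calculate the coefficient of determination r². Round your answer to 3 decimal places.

r² = (0.8049)² = 0.648

0.648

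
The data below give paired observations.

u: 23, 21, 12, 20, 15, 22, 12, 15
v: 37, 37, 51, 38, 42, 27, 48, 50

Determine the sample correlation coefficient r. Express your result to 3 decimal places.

n = 8, Σu = 140, Σv = 330, Σu² = 2592, Σv² = 14080, Σuv = 5550
nΣuv − ΣuΣv = 44400 − 46200 = -1800
nΣu² − (Σu)² = 20736 − 19600 = 1136; nΣv² − (Σv)² = 112640 − 108900 = 3740
r = -1800 / √(1136 × 3740) = -1800 / 2061.2229 ≈ -0.873

-0.873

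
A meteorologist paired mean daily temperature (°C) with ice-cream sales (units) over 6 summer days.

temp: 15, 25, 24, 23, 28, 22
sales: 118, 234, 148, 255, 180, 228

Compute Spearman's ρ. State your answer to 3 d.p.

0.257

Rank temp: 1, 5, 4, 3, 6, 2
Rank sales: 1, 5, 2, 6, 3, 4
d = rank(temp) − rank(sales): 0, 0, 2, -3, 3, -2; Σd² = 26
ρ = 1 − 6Σd² / [n(n²−1)] = 1 − 6×26 / (6×35) = 1 − 156/210 ≈ 0.257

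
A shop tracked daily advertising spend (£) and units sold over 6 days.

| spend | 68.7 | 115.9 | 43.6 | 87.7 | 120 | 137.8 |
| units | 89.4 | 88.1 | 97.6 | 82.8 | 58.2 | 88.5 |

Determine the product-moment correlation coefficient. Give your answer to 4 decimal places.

-0.4995

n = 6, Σx = 573.7, Σy = 504.6, Σx² = 61133.59, Σy² = 43355.06, Σxy = 47048.79
nΣxy − ΣxΣy = 282292.74 − 289489.02 = -7196.28
nΣx² − (Σx)² = 366801.54 − 329131.69 = 37669.85; nΣy² − (Σy)² = 260130.36 − 254621.16 = 5509.2
r = -7196.28 / √(37669.85 × 5509.2) = -7196.28 / 14405.9272 ≈ -0.4995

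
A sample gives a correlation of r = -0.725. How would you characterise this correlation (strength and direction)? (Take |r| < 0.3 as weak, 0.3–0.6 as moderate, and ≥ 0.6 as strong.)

strong negative

r = -0.725 < 0 so the relationship is negative.
|r| = 0.725, which falls in the strong range.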